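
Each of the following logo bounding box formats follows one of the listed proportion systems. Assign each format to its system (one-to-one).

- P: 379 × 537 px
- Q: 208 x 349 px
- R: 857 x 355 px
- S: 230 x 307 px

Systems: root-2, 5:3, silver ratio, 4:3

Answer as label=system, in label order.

Ratios: P ≈ 1.417; Q ≈ 1.678; R ≈ 2.414; S ≈ 1.335.
Targets: root-2 ≈ 1.414; 5:3 ≈ 1.667; silver ratio ≈ 2.414; 4:3 ≈ 1.333.

P=root-2, Q=5:3, R=silver ratio, S=4:3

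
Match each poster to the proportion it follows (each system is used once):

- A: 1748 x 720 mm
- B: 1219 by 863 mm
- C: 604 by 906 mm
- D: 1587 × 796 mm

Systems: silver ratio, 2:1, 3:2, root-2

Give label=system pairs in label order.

A = 1748/720 ≈ 2.428 → silver ratio (2.414)
B = 1219/863 ≈ 1.413 → root-2 (1.414)
C = 906/604 ≈ 1.500 → 3:2 (1.500)
D = 1587/796 ≈ 1.994 → 2:1 (2.000)

A=silver ratio, B=root-2, C=3:2, D=2:1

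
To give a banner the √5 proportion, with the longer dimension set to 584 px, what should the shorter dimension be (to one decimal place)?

261.2 px

root-5 ≈ 2.23607.
Shorter side = 584 ÷ 2.23607 ≈ 261.173 → 261.2 px.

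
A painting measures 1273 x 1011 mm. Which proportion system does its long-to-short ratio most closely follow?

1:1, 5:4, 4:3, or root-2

Ratio = 1273 / 1011 ≈ 1.259.
Distances: 1:1 1.000 (Δ 0.259); 5:4 1.250 (Δ 0.009); 4:3 1.333 (Δ 0.074); root-2 1.414 (Δ 0.155).

5:4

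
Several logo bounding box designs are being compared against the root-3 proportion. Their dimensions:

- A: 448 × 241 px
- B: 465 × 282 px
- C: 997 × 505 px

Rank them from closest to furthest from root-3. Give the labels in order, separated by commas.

A: 448/241 ≈ 1.859 → |1.859 − 1.732| = 0.127
B: 465/282 ≈ 1.649 → |1.649 − 1.732| = 0.083
C: 997/505 ≈ 1.974 → |1.974 − 1.732| = 0.242

B, A, C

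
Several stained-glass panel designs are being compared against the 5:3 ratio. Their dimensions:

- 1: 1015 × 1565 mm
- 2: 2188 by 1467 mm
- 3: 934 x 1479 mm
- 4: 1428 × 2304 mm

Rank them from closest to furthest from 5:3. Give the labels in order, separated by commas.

Ratios: 1 = 1565 / 1015 ≈ 1.542; 2 = 2188 / 1467 ≈ 1.491; 3 = 1479 / 934 ≈ 1.584; 4 = 2304 / 1428 ≈ 1.613.
|Δ from 1.667|: 1 0.125; 2 0.176; 3 0.083; 4 0.054.

4, 3, 1, 2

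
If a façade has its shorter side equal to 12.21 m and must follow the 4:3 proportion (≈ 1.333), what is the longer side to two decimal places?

16.28 m

4:3 ≈ 1.33333.
Longer side = 12.21 × 1.33333 ≈ 16.2800 → 16.28 m.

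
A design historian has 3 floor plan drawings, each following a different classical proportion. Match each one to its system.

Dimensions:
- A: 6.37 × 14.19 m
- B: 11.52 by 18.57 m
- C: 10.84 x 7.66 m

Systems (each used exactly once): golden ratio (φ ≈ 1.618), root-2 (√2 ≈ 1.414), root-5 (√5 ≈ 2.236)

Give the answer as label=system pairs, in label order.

Ratios: A ≈ 2.228; B ≈ 1.612; C ≈ 1.415.
Targets: golden ratio ≈ 1.618; root-2 ≈ 1.414; root-5 ≈ 2.236.

A=root-5, B=golden ratio, C=root-2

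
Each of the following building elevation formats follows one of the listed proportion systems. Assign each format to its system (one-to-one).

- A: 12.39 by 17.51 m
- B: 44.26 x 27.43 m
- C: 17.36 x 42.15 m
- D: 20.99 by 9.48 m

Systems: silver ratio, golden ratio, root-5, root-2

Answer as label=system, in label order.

A=root-2, B=golden ratio, C=silver ratio, D=root-5

Ratios: A ≈ 1.413; B ≈ 1.614; C ≈ 2.428; D ≈ 2.214.
Targets: silver ratio ≈ 2.414; golden ratio ≈ 1.618; root-5 ≈ 2.236; root-2 ≈ 1.414.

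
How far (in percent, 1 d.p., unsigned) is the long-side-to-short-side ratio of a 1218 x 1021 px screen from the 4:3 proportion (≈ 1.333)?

10.5%

Ratio = 1218 / 1021 ≈ 1.1929.
Ideal 4:3 ≈ 1.3333. |1.1929 − 1.3333| / 1.3333 ≈ 10.53% → 10.5%.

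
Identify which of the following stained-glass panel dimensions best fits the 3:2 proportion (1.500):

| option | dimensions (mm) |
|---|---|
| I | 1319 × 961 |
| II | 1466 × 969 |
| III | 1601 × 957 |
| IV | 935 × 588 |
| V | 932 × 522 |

Ratios (long/short): I ≈ 1.373; II ≈ 1.513; III ≈ 1.673; IV ≈ 1.590; V ≈ 1.785.
3:2 ≈ 1.500; option II is nearest (Δ 0.013).

II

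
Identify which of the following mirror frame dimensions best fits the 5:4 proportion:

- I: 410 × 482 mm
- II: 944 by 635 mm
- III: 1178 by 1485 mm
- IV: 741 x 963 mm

III

Ratios (long/short): I ≈ 1.176; II ≈ 1.487; III ≈ 1.261; IV ≈ 1.300.
5:4 ≈ 1.250; option III is nearest (Δ 0.011).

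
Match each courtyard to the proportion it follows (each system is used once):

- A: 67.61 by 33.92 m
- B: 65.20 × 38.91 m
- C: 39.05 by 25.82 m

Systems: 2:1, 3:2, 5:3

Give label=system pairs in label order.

A=2:1, B=5:3, C=3:2

A = 67.61/33.92 ≈ 1.993 → 2:1 (2.000)
B = 65.20/38.91 ≈ 1.676 → 5:3 (1.667)
C = 39.05/25.82 ≈ 1.512 → 3:2 (1.500)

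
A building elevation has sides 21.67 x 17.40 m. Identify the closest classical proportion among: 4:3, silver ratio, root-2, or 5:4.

21.67/17.40 ≈ 1.245. Nearest candidates are 5:4 (1.250, off by 0.005) and 4:3 (1.333, off by 0.088).

5:4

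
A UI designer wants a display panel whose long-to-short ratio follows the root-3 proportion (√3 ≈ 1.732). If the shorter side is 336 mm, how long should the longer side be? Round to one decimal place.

root-3 ≈ 1.73205.
Longer side = 336 × 1.73205 ≈ 581.969 → 582.0 mm.

582.0 mm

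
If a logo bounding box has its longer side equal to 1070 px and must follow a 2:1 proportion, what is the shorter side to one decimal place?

535.0 px

2:1 = 2.00000.
Shorter side = 1070 ÷ 2.00000 ≈ 535.000 → 535.0 px.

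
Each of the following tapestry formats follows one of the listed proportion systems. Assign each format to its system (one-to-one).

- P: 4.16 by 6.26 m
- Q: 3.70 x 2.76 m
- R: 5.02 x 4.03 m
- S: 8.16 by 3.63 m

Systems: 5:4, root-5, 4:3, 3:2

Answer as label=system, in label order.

P = 6.26/4.16 ≈ 1.505 → 3:2 (1.500)
Q = 3.70/2.76 ≈ 1.341 → 4:3 (1.333)
R = 5.02/4.03 ≈ 1.246 → 5:4 (1.250)
S = 8.16/3.63 ≈ 2.248 → root-5 (2.236)

P=3:2, Q=4:3, R=5:4, S=root-5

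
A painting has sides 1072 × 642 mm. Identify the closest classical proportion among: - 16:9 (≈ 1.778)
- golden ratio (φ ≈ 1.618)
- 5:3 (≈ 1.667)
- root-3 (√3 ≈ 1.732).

5:3

1072/642 ≈ 1.670. Nearest candidates are 5:3 (1.667, off by 0.003) and golden ratio (1.618, off by 0.052).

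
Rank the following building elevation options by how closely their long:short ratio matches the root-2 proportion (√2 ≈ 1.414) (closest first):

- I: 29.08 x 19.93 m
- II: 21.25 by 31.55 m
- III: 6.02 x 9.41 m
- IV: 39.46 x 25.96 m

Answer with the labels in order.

I, II, IV, III

Ratios: I = 29.08 / 19.93 ≈ 1.459; II = 31.55 / 21.25 ≈ 1.485; III = 9.41 / 6.02 ≈ 1.563; IV = 39.46 / 25.96 ≈ 1.520.
|Δ from 1.414|: I 0.045; II 0.071; III 0.149; IV 0.106.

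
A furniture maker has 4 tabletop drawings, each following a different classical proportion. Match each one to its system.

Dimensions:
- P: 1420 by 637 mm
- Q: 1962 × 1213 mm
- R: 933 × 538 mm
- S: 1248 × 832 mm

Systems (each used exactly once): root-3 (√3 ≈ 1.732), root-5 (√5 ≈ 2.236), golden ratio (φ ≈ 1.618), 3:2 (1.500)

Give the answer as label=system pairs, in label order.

P=root-5, Q=golden ratio, R=root-3, S=3:2

Ratios: P ≈ 2.229; Q ≈ 1.617; R ≈ 1.734; S ≈ 1.500.
Targets: root-3 ≈ 1.732; root-5 ≈ 2.236; golden ratio ≈ 1.618; 3:2 ≈ 1.500.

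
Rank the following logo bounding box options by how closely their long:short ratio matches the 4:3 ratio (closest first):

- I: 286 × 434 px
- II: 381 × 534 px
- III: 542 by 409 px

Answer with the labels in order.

III, II, I

I: 434/286 ≈ 1.517 → |1.517 − 1.333| = 0.184
II: 534/381 ≈ 1.402 → |1.402 − 1.333| = 0.069
III: 542/409 ≈ 1.325 → |1.325 − 1.333| = 0.008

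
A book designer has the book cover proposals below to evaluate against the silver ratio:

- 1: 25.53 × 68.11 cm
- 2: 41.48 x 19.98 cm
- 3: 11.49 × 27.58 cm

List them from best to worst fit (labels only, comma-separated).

3, 1, 2

Ratios: 1 = 68.11 / 25.53 ≈ 2.668; 2 = 41.48 / 19.98 ≈ 2.076; 3 = 27.58 / 11.49 ≈ 2.400.
|Δ from 2.414|: 1 0.254; 2 0.338; 3 0.014.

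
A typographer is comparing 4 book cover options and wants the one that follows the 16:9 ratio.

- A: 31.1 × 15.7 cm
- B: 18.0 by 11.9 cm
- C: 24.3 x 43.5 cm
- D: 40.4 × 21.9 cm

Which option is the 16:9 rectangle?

Ratios (long/short): A ≈ 1.981; B ≈ 1.513; C ≈ 1.790; D ≈ 1.845.
16:9 ≈ 1.778; option C is nearest (Δ 0.012).

C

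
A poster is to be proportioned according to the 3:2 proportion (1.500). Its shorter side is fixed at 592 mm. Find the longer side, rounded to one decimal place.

3:2 = 1.50000.
Longer side = 592 × 1.50000 ≈ 888.000 → 888.0 mm.

888.0 mm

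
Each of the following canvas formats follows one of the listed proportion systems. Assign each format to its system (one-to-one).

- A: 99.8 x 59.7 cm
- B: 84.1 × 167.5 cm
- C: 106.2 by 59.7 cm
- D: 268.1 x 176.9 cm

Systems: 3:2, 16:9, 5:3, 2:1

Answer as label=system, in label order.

A=5:3, B=2:1, C=16:9, D=3:2

A = 99.8/59.7 ≈ 1.672 → 5:3 (1.667)
B = 167.5/84.1 ≈ 1.992 → 2:1 (2.000)
C = 106.2/59.7 ≈ 1.779 → 16:9 (1.778)
D = 268.1/176.9 ≈ 1.516 → 3:2 (1.500)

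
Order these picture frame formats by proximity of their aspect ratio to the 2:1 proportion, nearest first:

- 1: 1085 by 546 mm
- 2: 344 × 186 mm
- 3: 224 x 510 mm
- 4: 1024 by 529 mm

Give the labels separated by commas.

Ratios: 1 = 1085 / 546 ≈ 1.987; 2 = 344 / 186 ≈ 1.849; 3 = 510 / 224 ≈ 2.277; 4 = 1024 / 529 ≈ 1.936.
|Δ from 2.000|: 1 0.013; 2 0.151; 3 0.277; 4 0.064.

1, 4, 2, 3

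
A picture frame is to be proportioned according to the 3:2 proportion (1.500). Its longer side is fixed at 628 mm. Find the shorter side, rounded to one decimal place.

3:2 = 1.50000.
Shorter side = 628 ÷ 1.50000 ≈ 418.667 → 418.7 mm.

418.7 mm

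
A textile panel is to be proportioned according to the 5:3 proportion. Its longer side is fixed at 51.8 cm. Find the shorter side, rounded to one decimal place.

31.1 cm

5:3 ≈ 1.66667.
Shorter side = 51.8 ÷ 1.66667 ≈ 31.080 → 31.1 cm.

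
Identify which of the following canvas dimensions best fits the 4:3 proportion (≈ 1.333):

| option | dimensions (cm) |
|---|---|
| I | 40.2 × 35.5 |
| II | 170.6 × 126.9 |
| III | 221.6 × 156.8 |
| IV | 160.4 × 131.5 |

Target 4:3 ≈ 1.333.
I: 1.132 (Δ0.201)  II: 1.344 (Δ0.011)  III: 1.413 (Δ0.080)  IV: 1.220 (Δ0.113)

II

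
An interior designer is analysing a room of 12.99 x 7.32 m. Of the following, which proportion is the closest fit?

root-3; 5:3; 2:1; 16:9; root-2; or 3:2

Ratio = 12.99 / 7.32 ≈ 1.775.
Distances: root-3 1.732 (Δ 0.043); 5:3 1.667 (Δ 0.108); 2:1 2.000 (Δ 0.225); 16:9 1.778 (Δ 0.003); root-2 1.414 (Δ 0.361); 3:2 1.500 (Δ 0.275).

16:9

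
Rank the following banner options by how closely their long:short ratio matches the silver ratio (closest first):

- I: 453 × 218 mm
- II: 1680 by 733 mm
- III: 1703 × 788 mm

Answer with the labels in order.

II, III, I

Ratios: I = 453 / 218 ≈ 2.078; II = 1680 / 733 ≈ 2.292; III = 1703 / 788 ≈ 2.161.
|Δ from 2.414|: I 0.336; II 0.122; III 0.253.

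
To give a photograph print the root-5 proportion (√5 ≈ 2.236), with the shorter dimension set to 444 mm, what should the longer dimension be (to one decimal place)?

992.8 mm

root-5 ≈ 2.23607.
Longer side = 444 × 2.23607 ≈ 992.815 → 992.8 mm.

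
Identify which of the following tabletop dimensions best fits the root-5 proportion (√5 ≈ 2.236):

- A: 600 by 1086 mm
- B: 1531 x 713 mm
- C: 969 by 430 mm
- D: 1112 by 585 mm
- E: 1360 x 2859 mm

Target root-5 ≈ 2.236.
A: 1.810 (Δ0.426)  B: 2.147 (Δ0.089)  C: 2.253 (Δ0.017)  D: 1.901 (Δ0.335)  E: 2.102 (Δ0.134)

C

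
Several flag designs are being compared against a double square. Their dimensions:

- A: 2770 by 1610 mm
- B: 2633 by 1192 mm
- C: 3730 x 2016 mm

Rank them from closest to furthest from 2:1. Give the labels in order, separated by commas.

C, B, A

A: 2770/1610 ≈ 1.720 → |1.720 − 2.000| = 0.280
B: 2633/1192 ≈ 2.209 → |2.209 − 2.000| = 0.209
C: 3730/2016 ≈ 1.850 → |1.850 − 2.000| = 0.150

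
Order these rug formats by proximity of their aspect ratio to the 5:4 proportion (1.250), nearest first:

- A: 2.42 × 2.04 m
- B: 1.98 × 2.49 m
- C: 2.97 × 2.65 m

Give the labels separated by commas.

B, A, C

Ratios: A = 2.42 / 2.04 ≈ 1.186; B = 2.49 / 1.98 ≈ 1.258; C = 2.97 / 2.65 ≈ 1.121.
|Δ from 1.250|: A 0.064; B 0.008; C 0.129.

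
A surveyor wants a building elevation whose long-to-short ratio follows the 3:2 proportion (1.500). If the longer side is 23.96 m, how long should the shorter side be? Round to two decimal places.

3:2 = 1.50000.
Shorter side = 23.96 ÷ 1.50000 ≈ 15.9733 → 15.97 m.

15.97 m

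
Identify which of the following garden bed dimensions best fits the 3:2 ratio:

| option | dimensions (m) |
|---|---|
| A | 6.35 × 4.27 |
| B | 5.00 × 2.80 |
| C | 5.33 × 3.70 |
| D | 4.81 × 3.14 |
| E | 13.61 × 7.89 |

A

Ratios (long/short): A ≈ 1.487; B ≈ 1.786; C ≈ 1.441; D ≈ 1.532; E ≈ 1.725.
3:2 ≈ 1.500; option A is nearest (Δ 0.013).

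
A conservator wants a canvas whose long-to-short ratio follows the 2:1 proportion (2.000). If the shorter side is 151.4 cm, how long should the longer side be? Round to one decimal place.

302.8 cm

2:1 = 2.00000.
Longer side = 151.4 × 2.00000 ≈ 302.800 → 302.8 cm.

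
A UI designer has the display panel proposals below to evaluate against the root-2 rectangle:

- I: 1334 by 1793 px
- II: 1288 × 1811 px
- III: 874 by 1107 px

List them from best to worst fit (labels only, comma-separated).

I: 1793/1334 ≈ 1.344 → |1.344 − 1.414| = 0.070
II: 1811/1288 ≈ 1.406 → |1.406 − 1.414| = 0.008
III: 1107/874 ≈ 1.267 → |1.267 − 1.414| = 0.147

II, I, III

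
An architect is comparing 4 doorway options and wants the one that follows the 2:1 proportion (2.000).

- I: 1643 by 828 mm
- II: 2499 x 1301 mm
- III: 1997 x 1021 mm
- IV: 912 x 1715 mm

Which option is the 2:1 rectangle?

I

Target 2:1 ≈ 2.000.
I: 1.984 (Δ0.016)  II: 1.921 (Δ0.079)  III: 1.956 (Δ0.044)  IV: 1.880 (Δ0.120)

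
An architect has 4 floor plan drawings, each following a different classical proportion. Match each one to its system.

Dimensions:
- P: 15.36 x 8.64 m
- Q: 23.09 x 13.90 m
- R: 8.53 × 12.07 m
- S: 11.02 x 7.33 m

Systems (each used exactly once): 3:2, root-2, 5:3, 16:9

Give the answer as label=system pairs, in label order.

P = 15.36/8.64 ≈ 1.778 → 16:9 (1.778)
Q = 23.09/13.90 ≈ 1.661 → 5:3 (1.667)
R = 12.07/8.53 ≈ 1.415 → root-2 (1.414)
S = 11.02/7.33 ≈ 1.503 → 3:2 (1.500)

P=16:9, Q=5:3, R=root-2, S=3:2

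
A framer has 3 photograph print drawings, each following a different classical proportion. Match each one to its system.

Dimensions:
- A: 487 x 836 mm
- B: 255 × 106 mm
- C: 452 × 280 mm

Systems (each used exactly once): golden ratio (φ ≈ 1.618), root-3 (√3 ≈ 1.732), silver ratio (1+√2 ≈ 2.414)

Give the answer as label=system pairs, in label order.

A = 836/487 ≈ 1.717 → root-3 (1.732)
B = 255/106 ≈ 2.406 → silver ratio (2.414)
C = 452/280 ≈ 1.614 → golden ratio (1.618)

A=root-3, B=silver ratio, C=golden ratio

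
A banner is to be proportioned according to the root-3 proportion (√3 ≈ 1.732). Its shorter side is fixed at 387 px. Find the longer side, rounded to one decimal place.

root-3 ≈ 1.73205.
Longer side = 387 × 1.73205 ≈ 670.303 → 670.3 px.

670.3 px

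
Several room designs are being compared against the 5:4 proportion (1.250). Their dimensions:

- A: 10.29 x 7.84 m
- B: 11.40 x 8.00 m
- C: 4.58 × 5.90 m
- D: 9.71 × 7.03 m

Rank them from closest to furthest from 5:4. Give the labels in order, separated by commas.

Ratios: A = 10.29 / 7.84 ≈ 1.312; B = 11.40 / 8.00 ≈ 1.425; C = 5.90 / 4.58 ≈ 1.288; D = 9.71 / 7.03 ≈ 1.381.
|Δ from 1.250|: A 0.062; B 0.175; C 0.038; D 0.131.

C, A, D, B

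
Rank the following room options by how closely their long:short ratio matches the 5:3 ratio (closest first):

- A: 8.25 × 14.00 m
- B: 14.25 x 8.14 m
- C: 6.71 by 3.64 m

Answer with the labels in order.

A: 14.00/8.25 ≈ 1.697 → |1.697 − 1.667| = 0.030
B: 14.25/8.14 ≈ 1.751 → |1.751 − 1.667| = 0.084
C: 6.71/3.64 ≈ 1.843 → |1.843 − 1.667| = 0.176

A, B, C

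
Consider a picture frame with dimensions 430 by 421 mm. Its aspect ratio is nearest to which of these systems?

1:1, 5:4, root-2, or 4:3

1:1

Ratio = 430 / 421 ≈ 1.021.
Distances: 1:1 1.000 (Δ 0.021); 5:4 1.250 (Δ 0.229); root-2 1.414 (Δ 0.393); 4:3 1.333 (Δ 0.312).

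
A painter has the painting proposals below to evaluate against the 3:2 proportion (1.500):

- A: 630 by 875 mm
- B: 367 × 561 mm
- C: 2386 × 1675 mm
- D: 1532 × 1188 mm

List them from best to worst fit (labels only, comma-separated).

B, C, A, D

A: 875/630 ≈ 1.389 → |1.389 − 1.500| = 0.111
B: 561/367 ≈ 1.529 → |1.529 − 1.500| = 0.029
C: 2386/1675 ≈ 1.424 → |1.424 − 1.500| = 0.076
D: 1532/1188 ≈ 1.290 → |1.290 − 1.500| = 0.210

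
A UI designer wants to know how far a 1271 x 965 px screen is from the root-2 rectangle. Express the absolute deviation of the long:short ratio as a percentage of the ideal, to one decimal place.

6.9%

Ratio = 1271 / 965 ≈ 1.3171.
Ideal root-2 ≈ 1.4142. |1.3171 − 1.4142| / 1.4142 ≈ 6.87% → 6.9%.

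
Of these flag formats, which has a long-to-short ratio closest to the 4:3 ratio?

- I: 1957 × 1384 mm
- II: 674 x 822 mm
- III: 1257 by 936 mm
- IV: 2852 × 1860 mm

III

Ratios (long/short): I ≈ 1.414; II ≈ 1.220; III ≈ 1.343; IV ≈ 1.533.
4:3 ≈ 1.333; option III is nearest (Δ 0.010).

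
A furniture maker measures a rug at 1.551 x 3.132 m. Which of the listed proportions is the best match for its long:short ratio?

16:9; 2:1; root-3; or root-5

3.132/1.551 ≈ 2.019. Nearest candidates are 2:1 (2.000, off by 0.019) and root-5 (2.236, off by 0.217).

2:1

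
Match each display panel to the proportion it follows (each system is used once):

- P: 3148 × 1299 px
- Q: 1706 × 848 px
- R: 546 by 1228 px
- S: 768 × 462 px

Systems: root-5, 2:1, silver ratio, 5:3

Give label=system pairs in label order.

Ratios: P ≈ 2.423; Q ≈ 2.012; R ≈ 2.249; S ≈ 1.662.
Targets: root-5 ≈ 2.236; 2:1 ≈ 2.000; silver ratio ≈ 2.414; 5:3 ≈ 1.667.

P=silver ratio, Q=2:1, R=root-5, S=5:3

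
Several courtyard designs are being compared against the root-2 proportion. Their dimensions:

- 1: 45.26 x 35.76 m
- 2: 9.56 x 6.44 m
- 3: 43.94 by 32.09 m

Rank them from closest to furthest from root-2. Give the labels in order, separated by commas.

3, 2, 1

1: 45.26/35.76 ≈ 1.266 → |1.266 − 1.414| = 0.148
2: 9.56/6.44 ≈ 1.484 → |1.484 − 1.414| = 0.070
3: 43.94/32.09 ≈ 1.369 → |1.369 − 1.414| = 0.045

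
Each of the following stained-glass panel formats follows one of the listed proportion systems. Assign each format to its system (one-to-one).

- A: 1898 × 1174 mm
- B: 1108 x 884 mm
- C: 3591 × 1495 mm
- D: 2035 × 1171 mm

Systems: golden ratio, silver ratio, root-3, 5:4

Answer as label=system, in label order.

A = 1898/1174 ≈ 1.617 → golden ratio (1.618)
B = 1108/884 ≈ 1.253 → 5:4 (1.250)
C = 3591/1495 ≈ 2.402 → silver ratio (2.414)
D = 2035/1171 ≈ 1.738 → root-3 (1.732)

A=golden ratio, B=5:4, C=silver ratio, D=root-3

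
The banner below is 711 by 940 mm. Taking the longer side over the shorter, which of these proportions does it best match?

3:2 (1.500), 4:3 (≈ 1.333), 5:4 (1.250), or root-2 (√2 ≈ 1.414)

940/711 ≈ 1.322. Nearest candidates are 4:3 (1.333, off by 0.011) and 5:4 (1.250, off by 0.072).

4:3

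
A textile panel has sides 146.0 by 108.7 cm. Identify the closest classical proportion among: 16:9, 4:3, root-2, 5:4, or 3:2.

Ratio = 146.0 / 108.7 ≈ 1.343.
Distances: 16:9 1.778 (Δ 0.435); 4:3 1.333 (Δ 0.010); root-2 1.414 (Δ 0.071); 5:4 1.250 (Δ 0.093); 3:2 1.500 (Δ 0.157).

4:3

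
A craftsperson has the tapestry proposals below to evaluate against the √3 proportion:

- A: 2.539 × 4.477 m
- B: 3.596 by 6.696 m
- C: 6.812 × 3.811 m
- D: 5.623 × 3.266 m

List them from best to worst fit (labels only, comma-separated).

Ratios: A = 4.477 / 2.539 ≈ 1.763; B = 6.696 / 3.596 ≈ 1.862; C = 6.812 / 3.811 ≈ 1.787; D = 5.623 / 3.266 ≈ 1.722.
|Δ from 1.732|: A 0.031; B 0.130; C 0.055; D 0.010.

D, A, C, B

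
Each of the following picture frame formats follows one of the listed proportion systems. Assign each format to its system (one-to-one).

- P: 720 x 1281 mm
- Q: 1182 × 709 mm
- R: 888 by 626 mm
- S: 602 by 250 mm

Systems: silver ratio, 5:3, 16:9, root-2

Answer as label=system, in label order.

P = 1281/720 ≈ 1.779 → 16:9 (1.778)
Q = 1182/709 ≈ 1.667 → 5:3 (1.667)
R = 888/626 ≈ 1.419 → root-2 (1.414)
S = 602/250 ≈ 2.408 → silver ratio (2.414)

P=16:9, Q=5:3, R=root-2, S=silver ratio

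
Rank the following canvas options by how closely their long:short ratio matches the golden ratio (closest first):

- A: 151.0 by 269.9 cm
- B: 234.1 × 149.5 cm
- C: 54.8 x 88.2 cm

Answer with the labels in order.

Ratios: A = 269.9 / 151.0 ≈ 1.787; B = 234.1 / 149.5 ≈ 1.566; C = 88.2 / 54.8 ≈ 1.609.
|Δ from 1.618|: A 0.169; B 0.052; C 0.009.

C, B, A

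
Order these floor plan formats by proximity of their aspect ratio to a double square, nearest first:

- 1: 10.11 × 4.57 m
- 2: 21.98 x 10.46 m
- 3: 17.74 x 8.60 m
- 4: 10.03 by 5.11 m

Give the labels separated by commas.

Ratios: 1 = 10.11 / 4.57 ≈ 2.212; 2 = 21.98 / 10.46 ≈ 2.101; 3 = 17.74 / 8.60 ≈ 2.063; 4 = 10.03 / 5.11 ≈ 1.963.
|Δ from 2.000|: 1 0.212; 2 0.101; 3 0.063; 4 0.037.

4, 3, 2, 1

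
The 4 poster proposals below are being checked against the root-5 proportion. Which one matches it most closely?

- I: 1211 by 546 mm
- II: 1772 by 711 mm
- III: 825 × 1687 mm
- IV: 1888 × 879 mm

Ratios (long/short): I ≈ 2.218; II ≈ 2.492; III ≈ 2.045; IV ≈ 2.148.
root-5 ≈ 2.236; option I is nearest (Δ 0.018).

I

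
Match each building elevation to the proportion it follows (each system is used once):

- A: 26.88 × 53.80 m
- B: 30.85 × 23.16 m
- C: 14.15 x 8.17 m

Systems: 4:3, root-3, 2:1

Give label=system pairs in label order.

A=2:1, B=4:3, C=root-3

Ratios: A ≈ 2.001; B ≈ 1.332; C ≈ 1.732.
Targets: 4:3 ≈ 1.333; root-3 ≈ 1.732; 2:1 ≈ 2.000.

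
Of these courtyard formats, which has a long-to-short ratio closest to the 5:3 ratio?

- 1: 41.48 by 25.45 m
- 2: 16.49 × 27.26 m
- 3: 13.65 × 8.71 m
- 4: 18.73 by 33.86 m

2

Ratios (long/short): 1 ≈ 1.630; 2 ≈ 1.653; 3 ≈ 1.567; 4 ≈ 1.808.
5:3 ≈ 1.667; option 2 is nearest (Δ 0.014).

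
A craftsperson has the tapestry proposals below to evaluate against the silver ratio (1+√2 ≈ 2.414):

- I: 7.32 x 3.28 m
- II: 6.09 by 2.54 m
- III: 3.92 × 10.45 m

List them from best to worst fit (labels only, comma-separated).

I: 7.32/3.28 ≈ 2.232 → |2.232 − 2.414| = 0.182
II: 6.09/2.54 ≈ 2.398 → |2.398 − 2.414| = 0.016
III: 10.45/3.92 ≈ 2.666 → |2.666 − 2.414| = 0.252

II, I, III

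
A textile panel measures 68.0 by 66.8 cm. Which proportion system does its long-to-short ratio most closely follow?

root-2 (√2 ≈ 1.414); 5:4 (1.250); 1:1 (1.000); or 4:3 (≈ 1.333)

Ratio = 68.0 / 66.8 ≈ 1.018.
Distances: root-2 1.414 (Δ 0.396); 5:4 1.250 (Δ 0.232); 1:1 1.000 (Δ 0.018); 4:3 1.333 (Δ 0.315).

1:1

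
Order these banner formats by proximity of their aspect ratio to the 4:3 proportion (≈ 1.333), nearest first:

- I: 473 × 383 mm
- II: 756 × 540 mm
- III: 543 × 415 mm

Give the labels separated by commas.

III, II, I

Ratios: I = 473 / 383 ≈ 1.235; II = 756 / 540 ≈ 1.400; III = 543 / 415 ≈ 1.308.
|Δ from 1.333|: I 0.098; II 0.067; III 0.025.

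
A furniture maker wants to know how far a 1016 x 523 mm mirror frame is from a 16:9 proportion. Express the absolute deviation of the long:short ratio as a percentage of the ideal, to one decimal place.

Ratio = 1016 / 523 ≈ 1.9426.
Ideal 16:9 ≈ 1.7778. |1.9426 − 1.7778| / 1.7778 ≈ 9.27% → 9.3%.

9.3%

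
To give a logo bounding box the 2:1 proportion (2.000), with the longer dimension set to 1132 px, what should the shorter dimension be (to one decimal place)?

566.0 px

2:1 = 2.00000.
Shorter side = 1132 ÷ 2.00000 ≈ 566.000 → 566.0 px.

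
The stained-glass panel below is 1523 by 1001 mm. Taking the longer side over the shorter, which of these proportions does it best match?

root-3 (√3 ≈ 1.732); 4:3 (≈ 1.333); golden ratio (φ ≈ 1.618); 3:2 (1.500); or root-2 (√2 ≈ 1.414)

1523/1001 ≈ 1.521. Nearest candidates are 3:2 (1.500, off by 0.021) and golden ratio (1.618, off by 0.097).

3:2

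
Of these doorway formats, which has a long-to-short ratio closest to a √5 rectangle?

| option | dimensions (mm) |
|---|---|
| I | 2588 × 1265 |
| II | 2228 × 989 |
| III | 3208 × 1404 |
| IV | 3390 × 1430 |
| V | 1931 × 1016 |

II

Ratios (long/short): I ≈ 2.046; II ≈ 2.253; III ≈ 2.285; IV ≈ 2.371; V ≈ 1.901.
root-5 ≈ 2.236; option II is nearest (Δ 0.017).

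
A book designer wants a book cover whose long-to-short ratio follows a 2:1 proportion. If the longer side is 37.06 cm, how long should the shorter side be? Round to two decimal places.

18.53 cm

2:1 = 2.00000.
Shorter side = 37.06 ÷ 2.00000 ≈ 18.5300 → 18.53 cm.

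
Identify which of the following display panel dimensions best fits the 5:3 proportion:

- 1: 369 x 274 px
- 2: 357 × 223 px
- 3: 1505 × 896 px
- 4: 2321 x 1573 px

Ratios (long/short): 1 ≈ 1.347; 2 ≈ 1.601; 3 ≈ 1.680; 4 ≈ 1.476.
5:3 ≈ 1.667; option 3 is nearest (Δ 0.013).

3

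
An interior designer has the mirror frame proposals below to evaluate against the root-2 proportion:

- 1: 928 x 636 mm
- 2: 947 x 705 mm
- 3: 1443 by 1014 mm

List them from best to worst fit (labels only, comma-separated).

3, 1, 2

Ratios: 1 = 928 / 636 ≈ 1.459; 2 = 947 / 705 ≈ 1.343; 3 = 1443 / 1014 ≈ 1.423.
|Δ from 1.414|: 1 0.045; 2 0.071; 3 0.009.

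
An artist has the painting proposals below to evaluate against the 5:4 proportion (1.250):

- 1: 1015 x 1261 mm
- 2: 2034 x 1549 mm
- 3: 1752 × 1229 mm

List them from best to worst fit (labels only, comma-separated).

1: 1261/1015 ≈ 1.242 → |1.242 − 1.250| = 0.008
2: 2034/1549 ≈ 1.313 → |1.313 − 1.250| = 0.063
3: 1752/1229 ≈ 1.426 → |1.426 − 1.250| = 0.176

1, 2, 3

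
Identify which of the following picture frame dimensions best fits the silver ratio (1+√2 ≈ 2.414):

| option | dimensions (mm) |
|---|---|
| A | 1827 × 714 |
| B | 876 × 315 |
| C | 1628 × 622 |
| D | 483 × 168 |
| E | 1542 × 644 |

E

Target silver ratio ≈ 2.414.
A: 2.559 (Δ0.145)  B: 2.781 (Δ0.367)  C: 2.617 (Δ0.203)  D: 2.875 (Δ0.461)  E: 2.394 (Δ0.020)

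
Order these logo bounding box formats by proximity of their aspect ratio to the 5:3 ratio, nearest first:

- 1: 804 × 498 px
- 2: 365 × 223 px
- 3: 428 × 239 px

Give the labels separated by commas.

Ratios: 1 = 804 / 498 ≈ 1.614; 2 = 365 / 223 ≈ 1.637; 3 = 428 / 239 ≈ 1.791.
|Δ from 1.667|: 1 0.053; 2 0.030; 3 0.124.

2, 1, 3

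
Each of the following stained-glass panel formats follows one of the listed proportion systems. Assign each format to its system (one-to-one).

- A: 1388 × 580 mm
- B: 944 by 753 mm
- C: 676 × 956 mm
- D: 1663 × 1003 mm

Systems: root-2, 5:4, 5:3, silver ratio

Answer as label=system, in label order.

A = 1388/580 ≈ 2.393 → silver ratio (2.414)
B = 944/753 ≈ 1.254 → 5:4 (1.250)
C = 956/676 ≈ 1.414 → root-2 (1.414)
D = 1663/1003 ≈ 1.658 → 5:3 (1.667)

A=silver ratio, B=5:4, C=root-2, D=5:3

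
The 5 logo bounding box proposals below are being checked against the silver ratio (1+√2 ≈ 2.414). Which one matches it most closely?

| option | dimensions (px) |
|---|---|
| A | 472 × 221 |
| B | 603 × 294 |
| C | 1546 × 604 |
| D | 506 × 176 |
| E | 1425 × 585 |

E

Target silver ratio ≈ 2.414.
A: 2.136 (Δ0.278)  B: 2.051 (Δ0.363)  C: 2.560 (Δ0.146)  D: 2.875 (Δ0.461)  E: 2.436 (Δ0.022)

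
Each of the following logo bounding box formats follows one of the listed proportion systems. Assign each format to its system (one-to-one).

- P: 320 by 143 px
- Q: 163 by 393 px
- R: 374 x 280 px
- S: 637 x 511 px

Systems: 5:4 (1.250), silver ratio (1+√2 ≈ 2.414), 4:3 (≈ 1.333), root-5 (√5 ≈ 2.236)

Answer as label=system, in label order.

P=root-5, Q=silver ratio, R=4:3, S=5:4

Ratios: P ≈ 2.238; Q ≈ 2.411; R ≈ 1.336; S ≈ 1.247.
Targets: 5:4 ≈ 1.250; silver ratio ≈ 2.414; 4:3 ≈ 1.333; root-5 ≈ 2.236.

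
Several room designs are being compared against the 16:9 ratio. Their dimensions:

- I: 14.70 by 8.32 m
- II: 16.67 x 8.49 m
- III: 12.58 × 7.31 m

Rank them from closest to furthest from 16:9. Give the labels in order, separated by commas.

I, III, II

I: 14.70/8.32 ≈ 1.767 → |1.767 − 1.778| = 0.011
II: 16.67/8.49 ≈ 1.963 → |1.963 − 1.778| = 0.185
III: 12.58/7.31 ≈ 1.721 → |1.721 − 1.778| = 0.057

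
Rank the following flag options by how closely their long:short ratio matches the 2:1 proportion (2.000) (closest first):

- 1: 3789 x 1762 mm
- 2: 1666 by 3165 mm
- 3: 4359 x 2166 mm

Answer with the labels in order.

3, 2, 1

1: 3789/1762 ≈ 2.150 → |2.150 − 2.000| = 0.150
2: 3165/1666 ≈ 1.900 → |1.900 − 2.000| = 0.100
3: 4359/2166 ≈ 2.012 → |2.012 − 2.000| = 0.012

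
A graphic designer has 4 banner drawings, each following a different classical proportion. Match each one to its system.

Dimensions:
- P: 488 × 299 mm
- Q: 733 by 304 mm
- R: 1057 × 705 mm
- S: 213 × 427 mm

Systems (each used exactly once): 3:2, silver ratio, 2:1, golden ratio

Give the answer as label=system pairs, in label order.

Ratios: P ≈ 1.632; Q ≈ 2.411; R ≈ 1.499; S ≈ 2.005.
Targets: 3:2 ≈ 1.500; silver ratio ≈ 2.414; 2:1 ≈ 2.000; golden ratio ≈ 1.618.

P=golden ratio, Q=silver ratio, R=3:2, S=2:1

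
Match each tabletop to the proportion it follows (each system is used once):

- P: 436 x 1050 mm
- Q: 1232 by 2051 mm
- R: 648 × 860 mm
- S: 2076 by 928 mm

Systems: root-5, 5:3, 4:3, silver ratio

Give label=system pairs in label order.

P=silver ratio, Q=5:3, R=4:3, S=root-5

P = 1050/436 ≈ 2.408 → silver ratio (2.414)
Q = 2051/1232 ≈ 1.665 → 5:3 (1.667)
R = 860/648 ≈ 1.327 → 4:3 (1.333)
S = 2076/928 ≈ 2.237 → root-5 (2.236)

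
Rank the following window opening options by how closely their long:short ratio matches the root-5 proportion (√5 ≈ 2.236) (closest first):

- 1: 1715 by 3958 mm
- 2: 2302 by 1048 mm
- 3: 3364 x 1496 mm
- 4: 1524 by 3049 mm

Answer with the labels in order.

Ratios: 1 = 3958 / 1715 ≈ 2.308; 2 = 2302 / 1048 ≈ 2.197; 3 = 3364 / 1496 ≈ 2.249; 4 = 3049 / 1524 ≈ 2.001.
|Δ from 2.236|: 1 0.072; 2 0.039; 3 0.013; 4 0.235.

3, 2, 1, 4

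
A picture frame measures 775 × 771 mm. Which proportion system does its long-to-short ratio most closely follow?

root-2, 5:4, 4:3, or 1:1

775/771 ≈ 1.005. Nearest candidates are 1:1 (1.000, off by 0.005) and 5:4 (1.250, off by 0.245).

1:1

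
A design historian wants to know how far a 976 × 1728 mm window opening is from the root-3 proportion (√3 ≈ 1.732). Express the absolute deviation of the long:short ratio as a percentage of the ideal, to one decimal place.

2.2%

Ratio = 1728 / 976 ≈ 1.7705.
Ideal root-3 ≈ 1.7321. |1.7705 − 1.7321| / 1.7321 ≈ 2.22% → 2.2%.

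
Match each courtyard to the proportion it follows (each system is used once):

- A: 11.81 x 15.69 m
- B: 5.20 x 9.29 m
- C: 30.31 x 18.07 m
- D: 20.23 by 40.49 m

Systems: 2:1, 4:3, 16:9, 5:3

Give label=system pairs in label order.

A = 15.69/11.81 ≈ 1.329 → 4:3 (1.333)
B = 9.29/5.20 ≈ 1.787 → 16:9 (1.778)
C = 30.31/18.07 ≈ 1.677 → 5:3 (1.667)
D = 40.49/20.23 ≈ 2.001 → 2:1 (2.000)

A=4:3, B=16:9, C=5:3, D=2:1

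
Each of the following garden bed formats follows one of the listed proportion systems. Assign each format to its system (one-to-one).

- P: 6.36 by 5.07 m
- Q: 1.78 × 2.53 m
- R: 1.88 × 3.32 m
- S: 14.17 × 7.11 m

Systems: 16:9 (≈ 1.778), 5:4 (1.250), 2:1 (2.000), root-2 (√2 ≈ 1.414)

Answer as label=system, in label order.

P = 6.36/5.07 ≈ 1.254 → 5:4 (1.250)
Q = 2.53/1.78 ≈ 1.421 → root-2 (1.414)
R = 3.32/1.88 ≈ 1.766 → 16:9 (1.778)
S = 14.17/7.11 ≈ 1.993 → 2:1 (2.000)

P=5:4, Q=root-2, R=16:9, S=2:1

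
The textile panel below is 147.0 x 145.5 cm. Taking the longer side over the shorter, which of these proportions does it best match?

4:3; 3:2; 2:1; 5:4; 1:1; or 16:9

Ratio = 147.0 / 145.5 ≈ 1.010.
Distances: 4:3 1.333 (Δ 0.323); 3:2 1.500 (Δ 0.490); 2:1 2.000 (Δ 0.990); 5:4 1.250 (Δ 0.240); 1:1 1.000 (Δ 0.010); 16:9 1.778 (Δ 0.768).

1:1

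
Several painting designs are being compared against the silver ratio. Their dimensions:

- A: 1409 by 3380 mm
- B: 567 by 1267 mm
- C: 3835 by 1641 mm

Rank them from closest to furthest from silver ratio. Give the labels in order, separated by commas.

A, C, B

A: 3380/1409 ≈ 2.399 → |2.399 − 2.414| = 0.015
B: 1267/567 ≈ 2.235 → |2.235 − 2.414| = 0.179
C: 3835/1641 ≈ 2.337 → |2.337 − 2.414| = 0.077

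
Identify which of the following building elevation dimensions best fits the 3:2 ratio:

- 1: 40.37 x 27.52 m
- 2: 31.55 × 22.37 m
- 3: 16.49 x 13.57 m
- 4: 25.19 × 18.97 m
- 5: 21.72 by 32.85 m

Target 3:2 ≈ 1.500.
1: 1.467 (Δ0.033)  2: 1.410 (Δ0.090)  3: 1.215 (Δ0.285)  4: 1.328 (Δ0.172)  5: 1.512 (Δ0.012)

5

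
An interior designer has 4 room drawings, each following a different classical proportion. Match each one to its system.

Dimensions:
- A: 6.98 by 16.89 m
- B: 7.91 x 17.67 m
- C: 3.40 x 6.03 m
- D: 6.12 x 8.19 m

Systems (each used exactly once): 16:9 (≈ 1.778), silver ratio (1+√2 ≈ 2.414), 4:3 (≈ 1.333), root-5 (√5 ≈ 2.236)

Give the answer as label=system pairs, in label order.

A = 16.89/6.98 ≈ 2.420 → silver ratio (2.414)
B = 17.67/7.91 ≈ 2.234 → root-5 (2.236)
C = 6.03/3.40 ≈ 1.774 → 16:9 (1.778)
D = 8.19/6.12 ≈ 1.338 → 4:3 (1.333)

A=silver ratio, B=root-5, C=16:9, D=4:3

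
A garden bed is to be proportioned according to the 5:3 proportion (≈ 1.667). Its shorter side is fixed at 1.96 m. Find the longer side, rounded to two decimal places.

5:3 ≈ 1.66667.
Longer side = 1.96 × 1.66667 ≈ 3.2667 → 3.27 m.

3.27 m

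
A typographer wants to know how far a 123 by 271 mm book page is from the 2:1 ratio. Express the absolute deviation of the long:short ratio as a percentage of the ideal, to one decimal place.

10.2%

Ratio = 271 / 123 ≈ 2.2033.
Ideal 2:1 = 2.0000. |2.2033 − 2.0000| / 2.0000 ≈ 10.17% → 10.2%.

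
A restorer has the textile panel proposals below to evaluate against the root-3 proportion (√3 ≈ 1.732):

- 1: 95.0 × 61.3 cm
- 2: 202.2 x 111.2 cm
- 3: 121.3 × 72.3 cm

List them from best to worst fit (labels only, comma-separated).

3, 2, 1

1: 95.0/61.3 ≈ 1.550 → |1.550 − 1.732| = 0.182
2: 202.2/111.2 ≈ 1.818 → |1.818 − 1.732| = 0.086
3: 121.3/72.3 ≈ 1.678 → |1.678 − 1.732| = 0.054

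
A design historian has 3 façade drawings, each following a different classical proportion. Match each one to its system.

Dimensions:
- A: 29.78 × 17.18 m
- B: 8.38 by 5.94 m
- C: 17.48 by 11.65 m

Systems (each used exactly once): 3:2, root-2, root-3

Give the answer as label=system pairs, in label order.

A = 29.78/17.18 ≈ 1.733 → root-3 (1.732)
B = 8.38/5.94 ≈ 1.411 → root-2 (1.414)
C = 17.48/11.65 ≈ 1.500 → 3:2 (1.500)

A=root-3, B=root-2, C=3:2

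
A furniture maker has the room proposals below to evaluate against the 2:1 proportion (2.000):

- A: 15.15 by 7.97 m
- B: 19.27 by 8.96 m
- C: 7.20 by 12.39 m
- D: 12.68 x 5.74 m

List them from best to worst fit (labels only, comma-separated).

A: 15.15/7.97 ≈ 1.901 → |1.901 − 2.000| = 0.099
B: 19.27/8.96 ≈ 2.151 → |2.151 − 2.000| = 0.151
C: 12.39/7.20 ≈ 1.721 → |1.721 − 2.000| = 0.279
D: 12.68/5.74 ≈ 2.209 → |2.209 − 2.000| = 0.209

A, B, D, C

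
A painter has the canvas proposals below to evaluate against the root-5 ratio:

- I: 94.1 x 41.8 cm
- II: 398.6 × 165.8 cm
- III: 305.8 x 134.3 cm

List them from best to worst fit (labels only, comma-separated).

I: 94.1/41.8 ≈ 2.251 → |2.251 − 2.236| = 0.015
II: 398.6/165.8 ≈ 2.404 → |2.404 − 2.236| = 0.168
III: 305.8/134.3 ≈ 2.277 → |2.277 − 2.236| = 0.041

I, III, II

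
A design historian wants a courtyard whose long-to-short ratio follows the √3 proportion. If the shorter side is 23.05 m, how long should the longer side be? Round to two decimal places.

39.92 m

root-3 ≈ 1.73205.
Longer side = 23.05 × 1.73205 ≈ 39.9238 → 39.92 m.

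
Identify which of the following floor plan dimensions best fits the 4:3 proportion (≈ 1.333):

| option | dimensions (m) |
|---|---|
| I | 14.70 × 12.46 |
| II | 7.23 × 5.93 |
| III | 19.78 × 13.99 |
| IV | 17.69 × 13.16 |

IV

Ratios (long/short): I ≈ 1.180; II ≈ 1.219; III ≈ 1.414; IV ≈ 1.344.
4:3 ≈ 1.333; option IV is nearest (Δ 0.011).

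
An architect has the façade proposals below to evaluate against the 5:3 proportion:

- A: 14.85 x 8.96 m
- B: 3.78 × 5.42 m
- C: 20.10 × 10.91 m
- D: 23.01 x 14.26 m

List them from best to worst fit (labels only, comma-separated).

A, D, C, B

Ratios: A = 14.85 / 8.96 ≈ 1.657; B = 5.42 / 3.78 ≈ 1.434; C = 20.10 / 10.91 ≈ 1.842; D = 23.01 / 14.26 ≈ 1.614.
|Δ from 1.667|: A 0.010; B 0.233; C 0.175; D 0.053.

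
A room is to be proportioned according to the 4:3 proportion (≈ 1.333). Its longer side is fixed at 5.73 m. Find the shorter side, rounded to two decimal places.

4.30 m

4:3 ≈ 1.33333.
Shorter side = 5.73 ÷ 1.33333 ≈ 4.2975 → 4.30 m.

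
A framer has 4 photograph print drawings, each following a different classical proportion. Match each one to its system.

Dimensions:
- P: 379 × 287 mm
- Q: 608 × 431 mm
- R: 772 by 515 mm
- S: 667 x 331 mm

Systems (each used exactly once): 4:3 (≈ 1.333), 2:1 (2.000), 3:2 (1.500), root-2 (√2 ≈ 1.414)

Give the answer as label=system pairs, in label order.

P = 379/287 ≈ 1.321 → 4:3 (1.333)
Q = 608/431 ≈ 1.411 → root-2 (1.414)
R = 772/515 ≈ 1.499 → 3:2 (1.500)
S = 667/331 ≈ 2.015 → 2:1 (2.000)

P=4:3, Q=root-2, R=3:2, S=2:1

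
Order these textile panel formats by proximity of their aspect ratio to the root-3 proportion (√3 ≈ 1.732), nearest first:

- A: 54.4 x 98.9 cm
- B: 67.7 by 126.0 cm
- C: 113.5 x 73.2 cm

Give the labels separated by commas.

Ratios: A = 98.9 / 54.4 ≈ 1.818; B = 126.0 / 67.7 ≈ 1.861; C = 113.5 / 73.2 ≈ 1.551.
|Δ from 1.732|: A 0.086; B 0.129; C 0.181.

A, B, C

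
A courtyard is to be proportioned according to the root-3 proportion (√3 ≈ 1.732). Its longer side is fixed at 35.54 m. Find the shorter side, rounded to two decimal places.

root-3 ≈ 1.73205.
Shorter side = 35.54 ÷ 1.73205 ≈ 20.5190 → 20.52 m.

20.52 m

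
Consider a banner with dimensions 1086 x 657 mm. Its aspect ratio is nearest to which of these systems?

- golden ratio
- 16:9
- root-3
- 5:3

1086/657 ≈ 1.653. Nearest candidates are 5:3 (1.667, off by 0.014) and golden ratio (1.618, off by 0.035).

5:3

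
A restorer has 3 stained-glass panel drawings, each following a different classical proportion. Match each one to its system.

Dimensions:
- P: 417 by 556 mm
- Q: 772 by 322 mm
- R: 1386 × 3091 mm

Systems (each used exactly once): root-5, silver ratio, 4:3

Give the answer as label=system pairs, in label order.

P=4:3, Q=silver ratio, R=root-5

P = 556/417 ≈ 1.333 → 4:3 (1.333)
Q = 772/322 ≈ 2.398 → silver ratio (2.414)
R = 3091/1386 ≈ 2.230 → root-5 (2.236)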